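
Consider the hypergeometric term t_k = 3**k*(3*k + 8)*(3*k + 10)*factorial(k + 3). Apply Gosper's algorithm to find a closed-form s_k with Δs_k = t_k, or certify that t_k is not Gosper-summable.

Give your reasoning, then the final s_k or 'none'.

Step 1: r(k) = 3*(k + 4)*(3*k + 11)*(3*k + 13)/((3*k + 8)*(3*k + 10)).
Take A(k)=3*k + 12, B(k)=1, C(k)=k**2 + 6*k + 80/9.
Solve (3*k + 12)·f(k+1) − (1)·f(k) = k**2 + 6*k + 80/9.
Degrees (1,0,2) ⇒ d ≤ 1.
Coefficient equations give f(k) = (3*k + 4)/9.
So s_k = (B(k−1)f/C)·t_k = ((3*k + 4)/((3*k + 8)*(3*k + 10)))·t_k = 3**k*(3*k + 4)*factorial(k + 3).
Δs = 3**k*(3*k + 8)*(3*k + 10)*factorial(k + 3), as required.

s_k = 3**k*(3*k + 4)*factorial(k + 3)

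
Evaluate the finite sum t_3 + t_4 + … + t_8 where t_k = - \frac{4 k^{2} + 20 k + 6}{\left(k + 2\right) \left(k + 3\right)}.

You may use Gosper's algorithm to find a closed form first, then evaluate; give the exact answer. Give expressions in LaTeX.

Σ = -1212/55

Ratio r(k) = (k + 2)*(10*k + 2*(k + 1)**2 + 13)/((k + 4)*(2*k**2 + 10*k + 3)).
Take A(k)=k + 2, B(k)=k + 4, C(k)=k**2 + 5*k + 3/2.
Set up (k + 2)·f(k+1) − (k + 3)·f(k) − (k**2 + 5*k + 3/2) = 0.
From deg A=1, deg B=1, deg C=2: d=2.
Solving with deg f ≤ 2: f(k) = k*(4*k - 1)/4.
Then R = B(k−1)f/C = k*(k + 3)*(4*k - 1)/(2*(2*k**2 + 10*k + 3)), so s_k = R(k)·t_k = k*(1 - 4*k)/(k + 2).
Check: Δs_k = 2*(-2*k**2 - 10*k - 3)/(k**2 + 5*k + 6). ✓
Evaluate s at k=9 and k=3: -315/11 and -33/5; difference -1212/55.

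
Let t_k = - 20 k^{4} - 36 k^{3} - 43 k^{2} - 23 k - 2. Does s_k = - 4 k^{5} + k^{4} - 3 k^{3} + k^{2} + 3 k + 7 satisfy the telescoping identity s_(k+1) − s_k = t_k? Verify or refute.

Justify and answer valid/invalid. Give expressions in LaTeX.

valid; difference matches t_k

s_(k+1) = -4*k**5 - 19*k**4 - 39*k**3 - 42*k**2 - 20*k + 5
s_(k+1) − s_k = -20*k**4 - 36*k**3 - 43*k**2 - 23*k - 2
(s_(k+1) − s_k) − t_k = 0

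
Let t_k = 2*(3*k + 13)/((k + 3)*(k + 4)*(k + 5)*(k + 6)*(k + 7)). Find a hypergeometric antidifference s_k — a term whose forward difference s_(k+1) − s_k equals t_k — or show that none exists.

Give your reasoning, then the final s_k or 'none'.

s_k = k*(k**2 + 14*k + 63)/(45*(k**3 + 14*k**2 + 63*k + 90))

Ratio r(k) = (k + 3)*(3*k + 16)/((k + 8)*(3*k + 13)).
Take A(k)=k + 3, B(k)=k + 8, C(k)=k + 13/3.
f must satisfy (k + 3)·f(k+1) − (k + 7)·f(k) = k + 13/3.
From deg A=1, deg B=1, deg C=1: d=4.
Solve for f: f(k) = k*(k + 4)*(k**2 + 14*k + 63)/270 (degree 4 ≤ 4).
Get s_k = R·t_k = k*(k**2 + 14*k + 63)/(45*(k**3 + 14*k**2 + 63*k + 90)) with R(k) = B(k−1)f(k)/C(k) = k*(k + 4)*(k + 7)*(k**2 + 14*k + 63)/(90*(3*k + 13)).
s_(k+1) − s_k = 2*(3*k + 13)/(k**5 + 25*k**4 + 245*k**3 + 1175*k**2 + 2754*k + 2520) = t_k.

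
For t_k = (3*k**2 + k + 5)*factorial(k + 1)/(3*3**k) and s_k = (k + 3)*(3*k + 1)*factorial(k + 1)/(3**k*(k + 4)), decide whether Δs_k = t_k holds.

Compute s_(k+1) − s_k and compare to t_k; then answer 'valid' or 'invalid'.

Invalid: residual -(3*k**3 + 13*k**2 + 17)*factorial(k + 1)/(3*3**k*(k + 4)*(k + 5)) ≠ 0.

s_(k+1) = (k + 4)*(3*k + 4)*factorial(k + 2)/(3*3**k*(k + 5))
s_(k+1) − s_k = (3*k**4 + 25*k**3 + 61*k**2 + 65*k + 83)*factorial(k + 1)/(3*3**k*(k + 4)*(k + 5))
(s_(k+1) − s_k) − t_k = -(3*k**3 + 13*k**2 + 17)*factorial(k + 1)/(3*3**k*(k + 4)*(k + 5))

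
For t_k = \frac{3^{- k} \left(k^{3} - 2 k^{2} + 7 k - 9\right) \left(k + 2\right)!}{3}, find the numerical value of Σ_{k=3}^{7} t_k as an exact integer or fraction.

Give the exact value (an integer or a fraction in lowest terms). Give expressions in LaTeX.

r(k) = (k**4 + 4*k**3 + 9*k**2 + 15*k - 9)/(3*(k**3 - 2*k**2 + 7*k - 9)) after simplifying.
So A=k/3 + 1 and B=1, with C=k**3 - 2*k**2 + 7*k - 9.
f must satisfy (k/3 + 1)·f(k+1) − (1)·f(k) = k**3 - 2*k**2 + 7*k - 9.
From deg A=1, deg B=0, deg C=3: d=2.
A polynomial solution: f(k) = 3*(k - 2)**2.
Then R = B(k−1)f/C = 3*(k - 2)**2/(k**3 - 2*k**2 + 7*k - 9), so s_k = R(k)·t_k = (k - 2)**2*factorial(k + 2)/3**k.
Verify: (k**3 - 2*k**2 + 7*k - 9)*factorial(k + 2)/(3*3**k) matches t_k.
Evaluate s at k=8 and k=3: 179200/9 and 40/9; difference 59720/3.

Σ = 59720/3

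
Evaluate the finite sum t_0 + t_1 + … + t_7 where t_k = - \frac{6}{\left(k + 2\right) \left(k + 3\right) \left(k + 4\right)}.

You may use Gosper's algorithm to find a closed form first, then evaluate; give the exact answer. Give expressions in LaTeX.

Σ = -26/55

Step 1: r(k) = (k + 2)/(k + 5).
Gosper form: A/B · C(k+1)/C(k) with A=k + 2, B=k + 5, C=1.
Need (k + 2)·f(k+1) − (k + 4)·f(k) = 1.
From deg A=1, deg B=1, deg C=0: d=2.
Coefficient equations give f(k) = k*(k + 5)/12.
R(k) = B(k−1)·f(k)/C(k) = k*(k + 4)*(k + 5)/12; s_k = R·t_k = k*(-k - 5)/(2*(k + 2)*(k + 3)).
Check: Δs_k = -6/(k**3 + 9*k**2 + 26*k + 24). ✓
Σ_(k=0)^(7) t_k = s_(8) − s_(0) = -26/55 − (0) = -26/55.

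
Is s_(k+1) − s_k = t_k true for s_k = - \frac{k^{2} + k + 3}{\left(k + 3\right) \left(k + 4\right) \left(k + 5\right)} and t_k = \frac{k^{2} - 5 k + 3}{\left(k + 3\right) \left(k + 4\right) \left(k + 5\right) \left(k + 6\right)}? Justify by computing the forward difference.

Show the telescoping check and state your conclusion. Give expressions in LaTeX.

s_(k+1) = (-k - (k + 1)**2 - 4)/((k + 4)*(k + 5)*(k + 6))
s_(k+1) − s_k = (k**2 - 5*k + 3)/(k**4 + 18*k**3 + 119*k**2 + 342*k + 360)
(s_(k+1) − s_k) − t_k = 0

valid; difference matches t_k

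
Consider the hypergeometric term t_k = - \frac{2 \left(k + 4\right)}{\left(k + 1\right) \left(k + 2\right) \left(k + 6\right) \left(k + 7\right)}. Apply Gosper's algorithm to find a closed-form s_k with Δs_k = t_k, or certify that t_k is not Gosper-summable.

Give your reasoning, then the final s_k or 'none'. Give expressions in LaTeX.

s_k = \frac{k \left(- k - 7\right)}{6 \left(k^{2} + 7 k + 6\right)}

t_(k+1)/t_k = (k + 1)*(k + 5)*(k + 6)/((k + 3)*(k + 4)*(k + 8)).
Gosper form: A/B · C(k+1)/C(k) with A=k + 1, B=k + 8, C=k**4 + 16*k**3 + 95*k**2 + 248*k + 240.
Solve (k + 1)·f(k+1) − (k + 7)·f(k) = k**4 + 16*k**3 + 95*k**2 + 248*k + 240.
deg f ≤ 6 (via 1,1,4).
A polynomial solution: f(k) = k*(k + 2)*(k + 3)*(k + 4)*(k + 5)*(k + 7)/12.
So s_k = (B(k−1)f/C)·t_k = (k*(k + 2)*(k + 7)**2/(12*(k + 4)))·t_k = k*(-k - 7)/(6*(k**2 + 7*k + 6)).
Check: Δs_k = 2*(-k - 4)/(k**4 + 16*k**3 + 83*k**2 + 152*k + 84). ✓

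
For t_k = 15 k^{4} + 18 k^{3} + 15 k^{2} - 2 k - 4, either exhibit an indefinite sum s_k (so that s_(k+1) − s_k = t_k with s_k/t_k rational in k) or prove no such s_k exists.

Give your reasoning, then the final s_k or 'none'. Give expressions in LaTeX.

s_k = k \left(3 k^{4} - 3 k^{3} + k^{2} - 4 k - 1\right)

The ratio is (15*k**4 + 78*k**3 + 159*k**2 + 142*k + 42)/(15*k**4 + 18*k**3 + 15*k**2 - 2*k - 4).
Take A(k)=1, B(k)=1, C(k)=k**4 + 6*k**3/5 + k**2 - 2*k/15 - 4/15.
Need (1)·f(k+1) − (1)·f(k) = k**4 + 6*k**3/5 + k**2 - 2*k/15 - 4/15.
Bound: deg f ≤ 5.
A polynomial solution: f(k) = k*(3*k**4 - 3*k**3 + k**2 - 4*k - 1)/15.
Get s_k = R·t_k = k*(3*k**4 - 3*k**3 + k**2 - 4*k - 1) with R(k) = B(k−1)f(k)/C(k) = k*(3*k**4 - 3*k**3 + k**2 - 4*k - 1)/(15*k**4 + 18*k**3 + 15*k**2 - 2*k - 4).
Δs = 15*k**4 + 18*k**3 + 15*k**2 - 2*k - 4, as required.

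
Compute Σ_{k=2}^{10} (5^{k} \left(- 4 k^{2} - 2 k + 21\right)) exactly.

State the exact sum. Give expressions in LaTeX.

Step 1: r(k) = 5*(4*k**2 + 10*k - 15)/(4*k**2 + 2*k - 21).
Gosper form: A/B · C(k+1)/C(k) with A=5, B=1, C=k**2 + k/2 - 21/4.
f must satisfy (5)·f(k+1) − (1)·f(k) = k**2 + k/2 - 21/4.
deg f ≤ 2 (via 0,0,2).
Match coefficients ⇒ f(k) = (k**2 - 2*k - 4)/4.
So s_k = (B(k−1)f/C)·t_k = ((k**2 - 2*k - 4)/(4*k**2 + 2*k - 21))·t_k = 5**k*(-k**2 + 2*k + 4).
Δs = 5**k*(-4*k**2 - 2*k + 21), as required.
Sum = s_(11) − s_(2); s_(11) = -4638671875, s_(2) = 100 ⇒ -4638671975.

Σ = -4638671975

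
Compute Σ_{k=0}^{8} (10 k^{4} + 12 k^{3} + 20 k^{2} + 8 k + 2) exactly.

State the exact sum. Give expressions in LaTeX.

Σ = 107658

r(k) = (5*k**4 + 26*k**3 + 58*k**2 + 62*k + 26)/(5*k**4 + 6*k**3 + 10*k**2 + 4*k + 1) after simplifying.
So A=1 and B=1, with C=k**4 + 6*k**3/5 + 2*k**2 + 4*k/5 + 1/5.
Solve (1)·f(k+1) − (1)·f(k) = k**4 + 6*k**3/5 + 2*k**2 + 4*k/5 + 1/5.
deg f ≤ 5 (via 0,0,4).
Match coefficients ⇒ f(k) = k*(2*k**4 - 2*k**3 + 4*k**2 - 3*k + 1)/10.
Then R = B(k−1)f/C = k*(2*k**4 - 2*k**3 + 4*k**2 - 3*k + 1)/(2*(5*k**4 + 6*k**3 + 10*k**2 + 4*k + 1)), so s_k = R(k)·t_k = k*(2*k**4 - 2*k**3 + 4*k**2 - 3*k + 1).
Verify: 10*k**4 + 12*k**3 + 20*k**2 + 8*k + 2 matches t_k.
Σ_(k=0)^(8) t_k = s_(9) − s_(0) = 107658 − (0) = 107658.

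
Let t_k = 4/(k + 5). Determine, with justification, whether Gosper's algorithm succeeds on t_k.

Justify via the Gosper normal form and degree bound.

Step 1: r(k) = (k + 5)/(k + 6).
Gosper form: A/B · C(k+1)/C(k) with A=k + 5, B=k + 6, C=1.
Need (k + 5)·f(k+1) − (k + 5)·f(k) = 1.
d = 0 from the (1,1,0) case.
Put f(k) = c0: A·f(k+1) − B(k−1)·f(k) − C = -1; need -1 = 0 — inconsistent ⇒ no f, not summable.

No — t_k has no hypergeometric antidifference.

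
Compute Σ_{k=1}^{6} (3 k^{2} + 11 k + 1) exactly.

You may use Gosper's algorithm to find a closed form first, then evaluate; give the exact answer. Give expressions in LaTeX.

Σ = 510

t_(k+1)/t_k = (3*k**2 + 17*k + 15)/(3*k**2 + 11*k + 1).
Gosper form: A/B · C(k+1)/C(k) with A=1, B=1, C=k**2 + 11*k/3 + 1/3.
f must satisfy (1)·f(k+1) − (1)·f(k) = k**2 + 11*k/3 + 1/3.
From deg A=0, deg B=0, deg C=2: d=3.
Solve for f: f(k) = k*(k**2 + 4*k - 4)/3 (degree 3 ≤ 3).
R(k) = B(k−1)·f(k)/C(k) = k*(k**2 + 4*k - 4)/(3*k**2 + 11*k + 1); s_k = R·t_k = k*(k**2 + 4*k - 4).
Verify: 3*k**2 + 11*k + 1 matches t_k.
Sum = s_(7) − s_(1); s_(7) = 511, s_(1) = 1 ⇒ 510.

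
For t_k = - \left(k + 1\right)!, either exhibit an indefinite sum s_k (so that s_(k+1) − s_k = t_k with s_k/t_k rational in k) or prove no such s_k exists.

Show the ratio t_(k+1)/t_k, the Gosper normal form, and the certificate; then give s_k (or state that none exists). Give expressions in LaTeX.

Compute t_(k+1)/t_k: get k + 2.
Gosper form: A/B · C(k+1)/C(k) with A=k + 2, B=1, C=1.
Key eq: (k + 2)·f(k+1) = (1)·f(k) + (1).
Degrees (1,0,0) ⇒ d ≤ -1.
deg f ≤ -1 is impossible — no certificate.

none — t_k is not Gosper-summable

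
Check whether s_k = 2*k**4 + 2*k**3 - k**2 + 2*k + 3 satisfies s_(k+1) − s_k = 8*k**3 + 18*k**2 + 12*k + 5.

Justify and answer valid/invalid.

s_(k+1) = 2*k**4 + 10*k**3 + 17*k**2 + 14*k + 8
s_(k+1) − s_k = 8*k**3 + 18*k**2 + 12*k + 5
(s_(k+1) − s_k) − t_k = 0

Valid: the claim telescopes to t_k.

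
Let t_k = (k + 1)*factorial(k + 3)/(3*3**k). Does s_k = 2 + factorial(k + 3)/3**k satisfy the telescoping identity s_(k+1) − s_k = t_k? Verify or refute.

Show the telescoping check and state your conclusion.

s_(k+1) = 3**(-k - 1)*factorial(k + 4) + 2
s_(k+1) − s_k = (k + 1)*factorial(k + 3)/(3*3**k)
(s_(k+1) − s_k) − t_k = 0

valid; difference matches t_k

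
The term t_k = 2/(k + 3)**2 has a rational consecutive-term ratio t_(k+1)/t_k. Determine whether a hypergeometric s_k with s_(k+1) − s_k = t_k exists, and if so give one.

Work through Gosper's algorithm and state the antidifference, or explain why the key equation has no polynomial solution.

not Gosper-summable; s_k does not exist

Step 1: r(k) = (k + 3)**2/(k + 4)**2.
Factor: A=k**2 + 6*k + 9; B=k**2 + 8*k + 16; C=1.
Key eq: (k**2 + 6*k + 9)·f(k+1) = (k**2 + 6*k + 9)·f(k) + (1).
Degrees (2,2,0) ⇒ d ≤ 0.
f = c0 ⇒ A·f(k+1) − B(k−1)·f(k) − C = -1. The system {-1 = 0} is inconsistent; no antidifference.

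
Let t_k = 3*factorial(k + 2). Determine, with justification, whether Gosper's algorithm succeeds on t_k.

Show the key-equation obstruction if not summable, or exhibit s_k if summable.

Compute t_(k+1)/t_k: get k + 3.
Normal form (A,B,C) = (k + 3, 1, 1).
Set up (k + 3)·f(k+1) − (1)·f(k) − (1) = 0.
From deg A=1, deg B=0, deg C=0: d=-1.
d = -1 < 0 ⇒ no nonzero polynomial f; not summable.

No — negative degree bound, so no certificate f.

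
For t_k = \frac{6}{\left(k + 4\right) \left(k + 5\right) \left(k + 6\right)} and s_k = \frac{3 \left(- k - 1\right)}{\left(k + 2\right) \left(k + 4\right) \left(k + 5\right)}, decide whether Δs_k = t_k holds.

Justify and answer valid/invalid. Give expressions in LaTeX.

Invalid: residual \frac{3 \left(- 3 k - 10\right)}{k^{5} + 20 k^{4} + 155 k^{3} + 580 k^{2} + 1044 k + 720} ≠ 0.

s_(k+1) = 3*(-k - 2)/((k + 3)*(k + 5)*(k + 6))
s_(k+1) − s_k = 3*(2*k**2 + 7*k + 2)/(k**5 + 20*k**4 + 155*k**3 + 580*k**2 + 1044*k + 720)
(s_(k+1) − s_k) − t_k = 3*(-3*k - 10)/(k**5 + 20*k**4 + 155*k**3 + 580*k**2 + 1044*k + 720)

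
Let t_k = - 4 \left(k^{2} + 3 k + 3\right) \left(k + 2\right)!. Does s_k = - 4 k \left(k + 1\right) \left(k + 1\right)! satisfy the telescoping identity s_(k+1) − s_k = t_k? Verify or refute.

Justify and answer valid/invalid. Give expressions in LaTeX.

s_(k+1) = -4*(k + 1)*(k + 2)*factorial(k + 2)
s_(k+1) − s_k = -4*(k + 1)*(k**2 + 3*k + 4)*factorial(k + 1)
(s_(k+1) − s_k) − t_k = 4*(k**2 + 2*k + 2)*factorial(k + 1)

Invalid: residual 4 \left(k^{2} + 2 k + 2\right) \left(k + 1\right)! ≠ 0.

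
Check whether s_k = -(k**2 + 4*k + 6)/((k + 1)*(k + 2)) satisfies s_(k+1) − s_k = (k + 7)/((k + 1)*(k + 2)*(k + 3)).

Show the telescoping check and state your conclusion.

s_(k+1) = (-4*k - (k + 1)**2 - 10)/((k + 2)*(k + 3))
s_(k+1) − s_k = (k + 7)/(k**3 + 6*k**2 + 11*k + 6)
(s_(k+1) − s_k) − t_k = 0

valid (s_(k+1) − s_k reduces to t_k)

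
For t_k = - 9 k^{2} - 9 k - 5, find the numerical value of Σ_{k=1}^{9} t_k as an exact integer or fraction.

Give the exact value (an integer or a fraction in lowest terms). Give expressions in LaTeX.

t_(k+1)/t_k = (9*k**2 + 27*k + 23)/(9*k**2 + 9*k + 5).
Factor: A=1; B=1; C=k**2 + k + 5/9.
Solve (1)·f(k+1) − (1)·f(k) = k**2 + k + 5/9.
deg f ≤ 3 (via 0,0,2).
Solve for f: f(k) = k*(3*k**2 + 2)/9 (degree 3 ≤ 3).
So s_k = (B(k−1)f/C)·t_k = (k*(3*k**2 + 2)/(9*k**2 + 9*k + 5))·t_k = k*(-3*k**2 - 2).
Δs = -9*k**2 - 9*k - 5, as required.
Telescoping: Σ = s_(10) − s_(1) = -3020 − (-5) = -3015.

Σ = -3015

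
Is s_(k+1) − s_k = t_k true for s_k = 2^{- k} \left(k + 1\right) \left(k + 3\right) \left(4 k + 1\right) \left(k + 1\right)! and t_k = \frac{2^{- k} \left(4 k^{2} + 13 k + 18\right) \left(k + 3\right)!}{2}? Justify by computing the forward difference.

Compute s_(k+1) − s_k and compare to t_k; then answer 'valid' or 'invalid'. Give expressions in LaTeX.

s_(k+1) = (k + 2)*(k + 4)*(4*k + 5)*factorial(k + 2)/(2*2**k)
s_(k+1) − s_k = (4*k**4 + 29*k**3 + 86*k**2 + 132*k + 74)*factorial(k + 1)/(2*2**k)
(s_(k+1) − s_k) − t_k = -(4*k**3 + 21*k**2 + 36*k + 34)*factorial(k + 1)/(2*2**k)

Invalid: residual - \frac{2^{- k} \left(4 k^{3} + 21 k^{2} + 36 k + 34\right) \left(k + 1\right)!}{2} ≠ 0.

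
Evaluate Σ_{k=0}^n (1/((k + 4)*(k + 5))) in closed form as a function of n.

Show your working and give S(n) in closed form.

The ratio is (k + 4)/(k + 6).
Take A(k)=k + 4, B(k)=k + 6, C(k)=1.
Solve (k + 4)·f(k+1) − (k + 5)·f(k) = 1.
d = 1 from the (1,1,0) case.
Solve for f: f(k) = k/4 (degree 1 ≤ 1).
R(k) = B(k−1)·f(k)/C(k) = k*(k + 5)/4; s_k = R·t_k = k/(4*(k + 4)).
s_(k+1) − s_k = 1/(k**2 + 9*k + 20) = t_k.
Evaluate: s_(n+1) = (n + 1)/(4*(n + 5)); subtract s_(0) = 0 ⇒ S(n) = (n + 1)/(4*(n + 5)).

S(n) = (n + 1)/(4*(n + 5))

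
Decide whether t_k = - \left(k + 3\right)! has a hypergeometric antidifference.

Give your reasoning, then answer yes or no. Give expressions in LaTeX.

t_(k+1)/t_k = k + 4.
Factor: A=k + 4; B=1; C=1.
f must satisfy (k + 4)·f(k+1) − (1)·f(k) = 1.
d = -1 from the (1,0,0) case.
Negative degree bound (-1): no f exists, t_k not Gosper-summable.

No — key equation has no polynomial f.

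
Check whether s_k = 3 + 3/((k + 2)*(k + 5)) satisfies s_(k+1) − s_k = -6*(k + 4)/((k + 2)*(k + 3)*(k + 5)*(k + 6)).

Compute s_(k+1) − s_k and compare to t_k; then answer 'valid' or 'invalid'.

s_(k+1) = 3 + 3/((k + 3)*(k + 6))
s_(k+1) − s_k = 6*(-k - 4)/(k**4 + 16*k**3 + 91*k**2 + 216*k + 180)
(s_(k+1) − s_k) − t_k = 0

Valid — Δs_k = t_k.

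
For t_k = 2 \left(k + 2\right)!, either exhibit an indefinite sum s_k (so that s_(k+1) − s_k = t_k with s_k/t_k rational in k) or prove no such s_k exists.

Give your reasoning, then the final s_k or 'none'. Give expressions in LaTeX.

not Gosper-summable; s_k does not exist

t_(k+1)/t_k = k + 3.
A = k + 3, B = 1, C = 1.
Need (k + 3)·f(k+1) − (1)·f(k) = 1.
From deg A=1, deg B=0, deg C=0: d=-1.
Bound -1 < 0, so the key equation has no polynomial solution.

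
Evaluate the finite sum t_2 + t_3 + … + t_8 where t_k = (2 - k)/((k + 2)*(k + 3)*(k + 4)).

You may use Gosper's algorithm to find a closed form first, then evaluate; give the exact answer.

Σ = -7/220

t_(k+1)/t_k = (k - 1)*(k + 2)/((k - 2)*(k + 5)).
Normal form (A,B,C) = (k + 2, k + 5, k - 2).
Set up (k + 2)·f(k+1) − (k + 4)·f(k) − (k - 2) = 0.
Bound: deg f ≤ 2.
Match coefficients ⇒ f(k) = -k.
Then R = B(k−1)f/C = -k*(k + 4)/(k - 2), so s_k = R(k)·t_k = k/((k + 2)*(k + 3)).
Verify: (2 - k)/(k**3 + 9*k**2 + 26*k + 24) matches t_k.
Sum = s_(9) − s_(2); s_(9) = 3/44, s_(2) = 1/10 ⇒ -7/220.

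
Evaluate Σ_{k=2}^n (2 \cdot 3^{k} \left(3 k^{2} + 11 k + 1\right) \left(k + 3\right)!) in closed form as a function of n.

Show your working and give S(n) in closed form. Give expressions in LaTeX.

S(n) = 6 \cdot 3^{n} n \left(n + 4\right)! - 2160

The ratio is 3*(3*k**3 + 29*k**2 + 83*k + 60)/(3*k**2 + 11*k + 1).
A = 3*k + 12, B = 1, C = k**2 + 11*k/3 + 1/3.
f must satisfy (3*k + 12)·f(k+1) − (1)·f(k) = k**2 + 11*k/3 + 1/3.
deg f ≤ 1 (via 1,0,2).
Solve for f: f(k) = (k - 1)/3 (degree 1 ≤ 1).
Get s_k = R·t_k = 2*3**k*(k - 1)*factorial(k + 3) with R(k) = B(k−1)f(k)/C(k) = (k - 1)/(3*k**2 + 11*k + 1).
Δs = 2*3**k*(3*k**2 + 11*k + 1)*factorial(k + 3), as required.
s_(n+1) = 6*3**n*n*factorial(n + 4) and s_(2) = 2160, so S(n) = 6*3**n*n*factorial(n + 4) - 2160.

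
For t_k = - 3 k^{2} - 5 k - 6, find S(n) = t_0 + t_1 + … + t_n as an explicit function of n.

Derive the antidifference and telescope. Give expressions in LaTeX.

S(n) = - n^{3} - 4 n^{2} - 9 n - 6

t_(k+1)/t_k = (3*k**2 + 11*k + 14)/(3*k**2 + 5*k + 6).
So A=1 and B=1, with C=k**2 + 5*k/3 + 2.
Solve (1)·f(k+1) − (1)·f(k) = k**2 + 5*k/3 + 2.
Bound: deg f ≤ 3.
Coefficient equations give f(k) = k*(k**2 + k + 4)/3.
So s_k = (B(k−1)f/C)·t_k = (k*(k**2 + k + 4)/(3*k**2 + 5*k + 6))·t_k = k*(-k**2 - k - 4).
Check: Δs_k = -3*k**2 - 5*k - 6. ✓
Telescope: S(n) = s_(n+1) − s_(0) = -n**3 - 4*n**2 - 9*n - 6 − (0) = -n**3 - 4*n**2 - 9*n - 6.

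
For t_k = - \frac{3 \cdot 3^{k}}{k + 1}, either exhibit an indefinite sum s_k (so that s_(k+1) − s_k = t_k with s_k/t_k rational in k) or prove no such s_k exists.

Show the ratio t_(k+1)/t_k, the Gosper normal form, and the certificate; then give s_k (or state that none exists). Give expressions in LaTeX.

Ratio r(k) = 3*(k + 1)/(k + 2).
Gosper form: A/B · C(k+1)/C(k) with A=3*k + 3, B=k + 2, C=1.
f must satisfy (3*k + 3)·f(k+1) − (k + 1)·f(k) = 1.
Bound: deg f ≤ -1.
Negative degree bound (-1): no f exists, t_k not Gosper-summable.

not Gosper-summable; s_k does not exist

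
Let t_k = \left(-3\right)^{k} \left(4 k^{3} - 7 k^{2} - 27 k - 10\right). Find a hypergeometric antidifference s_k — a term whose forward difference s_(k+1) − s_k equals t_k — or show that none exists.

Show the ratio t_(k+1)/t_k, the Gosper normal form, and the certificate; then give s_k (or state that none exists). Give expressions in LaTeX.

s_k = \left(-3\right)^{k} \left(- k^{3} + 4 k^{2} + 3 k - 2\right)

Compute t_(k+1)/t_k: get 3*(-4*k**3 - 5*k**2 + 29*k + 40)/(4*k**3 - 7*k**2 - 27*k - 10).
Gosper form: A/B · C(k+1)/C(k) with A=-3, B=1, C=k**3 - 7*k**2/4 - 27*k/4 - 5/2.
Set up (-3)·f(k+1) − (1)·f(k) − (k**3 - 7*k**2/4 - 27*k/4 - 5/2) = 0.
From deg A=0, deg B=0, deg C=3: d=3.
Match coefficients ⇒ f(k) = -(k + 1)*(k**2 - 5*k + 2)/4.
Certificate R = B(k−1)f/C = -(k + 1)*(k**2 - 5*k + 2)/(4*k**3 - 7*k**2 - 27*k - 10) gives s_k = (-3)**k*(-k**3 + 4*k**2 + 3*k - 2).
Check: Δs_k = (-3)**k*(4*k**3 - 7*k**2 - 27*k - 10). ✓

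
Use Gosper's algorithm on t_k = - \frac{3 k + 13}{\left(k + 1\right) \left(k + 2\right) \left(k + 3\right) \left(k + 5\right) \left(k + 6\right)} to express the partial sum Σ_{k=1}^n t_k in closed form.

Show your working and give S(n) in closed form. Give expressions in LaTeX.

S(n) = \frac{n \left(- n^{2} - 11 n - 36\right)}{36 \left(n^{3} + 11 n^{2} + 36 n + 36\right)}

Compute t_(k+1)/t_k: get (k + 1)*(k + 5)*(3*k + 16)/((k + 4)*(k + 7)*(3*k + 13)).
Factor: A=k + 1; B=k + 7; C=k**2 + 25*k/3 + 52/3.
Set up (k + 1)·f(k+1) − (k + 6)·f(k) − (k**2 + 25*k/3 + 52/3) = 0.
Degrees (1,1,2) ⇒ d ≤ 5.
Solve for f: f(k) = k*(k + 3)*(k + 4)*(k**2 + 8*k + 17)/30 (degree 5 ≤ 5).
Then R = B(k−1)f/C = k*(k + 3)*(k + 6)*(k**2 + 8*k + 17)/(10*(3*k + 13)), so s_k = R(k)·t_k = k*(-k**2 - 8*k - 17)/(10*(k**3 + 8*k**2 + 17*k + 10)).
Δs = (-3*k - 13)/(k**5 + 17*k**4 + 107*k**3 + 307*k**2 + 396*k + 180), as required.
Evaluate: s_(n+1) = (-n**3 - 11*n**2 - 36*n - 26)/(10*(n**3 + 11*n**2 + 36*n + 36)); subtract s_(1) = -13/180 ⇒ S(n) = n*(-n**2 - 11*n - 36)/(36*(n**3 + 11*n**2 + 36*n + 36)).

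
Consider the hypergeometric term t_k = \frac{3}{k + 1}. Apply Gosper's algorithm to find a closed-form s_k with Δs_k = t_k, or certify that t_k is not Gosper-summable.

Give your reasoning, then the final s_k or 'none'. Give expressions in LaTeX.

The ratio is (k + 1)/(k + 2).
Take A(k)=k + 1, B(k)=k + 2, C(k)=1.
Need (k + 1)·f(k+1) − (k + 1)·f(k) = 1.
deg f ≤ 0 (via 1,1,0).
Generic f = c0 gives residual -1; -1 = 0 cannot hold, so t_k is not Gosper-summable.

no hypergeometric antidifference exists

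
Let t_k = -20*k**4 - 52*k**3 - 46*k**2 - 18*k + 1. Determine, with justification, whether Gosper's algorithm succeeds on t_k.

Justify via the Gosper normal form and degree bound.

Yes. s_k = k*(-4*k**4 - 3*k**3 + 4*k**2 + k + 3).

r(k) = (20*k**4 + 132*k**3 + 322*k**2 + 346*k + 135)/(20*k**4 + 52*k**3 + 46*k**2 + 18*k - 1) after simplifying.
A = 1, B = 1, C = k**4 + 13*k**3/5 + 23*k**2/10 + 9*k/10 - 1/20.
f must satisfy (1)·f(k+1) − (1)·f(k) = k**4 + 13*k**3/5 + 23*k**2/10 + 9*k/10 - 1/20.
d = 5 from the (0,0,4) case.
A polynomial solution: f(k) = k*(4*k**4 + 3*k**3 - 4*k**2 - k - 3)/20.
So s_k = (B(k−1)f/C)·t_k = (k*(4*k**4 + 3*k**3 - 4*k**2 - k - 3)/(20*k**4 + 52*k**3 + 46*k**2 + 18*k - 1))·t_k = k*(-4*k**4 - 3*k**3 + 4*k**2 + k + 3).
Check: Δs_k = -20*k**4 - 52*k**3 - 46*k**2 - 18*k + 1. ✓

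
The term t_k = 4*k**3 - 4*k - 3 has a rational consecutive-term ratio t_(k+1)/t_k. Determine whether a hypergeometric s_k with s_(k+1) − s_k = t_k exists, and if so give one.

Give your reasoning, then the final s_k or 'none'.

s_k = k*(k**3 - 2*k**2 - k - 1)

Step 1: r(k) = (4*k - 4*(k + 1)**3 + 7)/(-4*k**3 + 4*k + 3).
Normal form (A,B,C) = (1, 1, k**3 - k - 3/4).
Set up (1)·f(k+1) − (1)·f(k) − (k**3 - k - 3/4) = 0.
Bound: deg f ≤ 4.
Solve for f: f(k) = k*(k**3 - 2*k**2 - k - 1)/4 (degree 4 ≤ 4).
Then R = B(k−1)f/C = k*(k**3 - 2*k**2 - k - 1)/(4*k**3 - 4*k - 3), so s_k = R(k)·t_k = k*(k**3 - 2*k**2 - k - 1).
Verify: 4*k**3 - 4*k - 3 matches t_k.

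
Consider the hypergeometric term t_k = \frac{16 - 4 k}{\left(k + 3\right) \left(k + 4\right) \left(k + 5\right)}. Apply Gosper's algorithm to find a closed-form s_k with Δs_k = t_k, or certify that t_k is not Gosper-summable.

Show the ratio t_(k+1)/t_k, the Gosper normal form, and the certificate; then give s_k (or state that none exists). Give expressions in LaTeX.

s_k = \frac{k \left(k + 31\right)}{6 \left(k + 3\right) \left(k + 4\right)}

Ratio r(k) = (k - 3)*(k + 3)/((k - 4)*(k + 6)).
So A=k + 3 and B=k + 6, with C=k - 4.
Solve (k + 3)·f(k+1) − (k + 5)·f(k) = k - 4.
d = 2 from the (1,1,1) case.
Solve for f: f(k) = -k*(k + 31)/24 (degree 2 ≤ 2).
Get s_k = R·t_k = k*(k + 31)/(6*(k + 3)*(k + 4)) with R(k) = B(k−1)f(k)/C(k) = -k*(k + 5)*(k + 31)/(24*(k - 4)).
Check: Δs_k = 4*(4 - k)/(k**3 + 12*k**2 + 47*k + 60). ✓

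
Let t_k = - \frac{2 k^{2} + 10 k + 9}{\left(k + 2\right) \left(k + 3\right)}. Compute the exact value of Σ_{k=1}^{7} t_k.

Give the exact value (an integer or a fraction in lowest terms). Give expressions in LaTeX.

Σ = -133/10

Ratio r(k) = (k + 2)*(10*k + 2*(k + 1)**2 + 19)/((k + 4)*(2*k**2 + 10*k + 9)).
Normal form (A,B,C) = (k + 2, k + 4, k**2 + 5*k + 9/2).
Set up (k + 2)·f(k+1) − (k + 3)·f(k) − (k**2 + 5*k + 9/2) = 0.
Degrees (1,1,2) ⇒ d ≤ 2.
Coefficient equations give f(k) = k*(4*k + 5)/4.
Certificate R = B(k−1)f/C = k*(k + 3)*(4*k + 5)/(2*(2*k**2 + 10*k + 9)) gives s_k = k*(-4*k - 5)/(2*(k + 2)).
Verify: (-2*k**2 - 10*k - 9)/(k**2 + 5*k + 6) matches t_k.
Σ_(k=1)^(7) t_k = s_(8) − s_(1) = -74/5 − (-3/2) = -133/10.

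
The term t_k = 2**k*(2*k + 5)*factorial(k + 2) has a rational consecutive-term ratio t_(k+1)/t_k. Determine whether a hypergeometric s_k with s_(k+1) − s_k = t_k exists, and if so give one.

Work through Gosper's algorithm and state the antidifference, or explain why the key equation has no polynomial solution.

s_k = 2**k*factorial(k + 2)

Ratio r(k) = 2*(k + 3)*(2*k + 7)/(2*k + 5).
Normal form (A,B,C) = (2*k + 6, 1, k + 5/2).
Solve (2*k + 6)·f(k+1) − (1)·f(k) = k + 5/2.
From deg A=1, deg B=0, deg C=1: d=0.
Coefficient equations give f(k) = 1/2.
Then R = B(k−1)f/C = 1/(2*k + 5), so s_k = R(k)·t_k = 2**k*factorial(k + 2).
s_(k+1) − s_k = 2**k*(2*k + 5)*factorial(k + 2) = t_k.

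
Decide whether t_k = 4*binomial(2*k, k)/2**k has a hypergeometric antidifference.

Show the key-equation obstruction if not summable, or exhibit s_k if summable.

t_(k+1)/t_k = (2*k + 1)/(k + 1).
So A=2*k + 1 and B=k + 1, with C=1.
Solve (2*k + 1)·f(k+1) − (k)·f(k) = 1.
Bound: deg f ≤ -1.
Negative degree bound (-1): no f exists, t_k not Gosper-summable.

No — t_k has no hypergeometric antidifference.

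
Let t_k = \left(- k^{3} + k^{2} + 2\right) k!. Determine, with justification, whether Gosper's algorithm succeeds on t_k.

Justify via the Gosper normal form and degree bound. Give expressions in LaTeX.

Step 1: r(k) = (k + 1)*(-(k + 1)**3 + (k + 1)**2 + 2)/(-k**3 + k**2 + 2).
Normal form (A,B,C) = (k + 1, 1, k**3 - k**2 - 2).
f must satisfy (k + 1)·f(k+1) − (1)·f(k) = k**3 - k**2 - 2.
From deg A=1, deg B=0, deg C=3: d=2.
Solving with deg f ≤ 2: f(k) = k*(k - 3).
Get s_k = R·t_k = -k*(k - 3)*factorial(k) with R(k) = B(k−1)f(k)/C(k) = k*(k - 3)/(k**3 - k**2 - 2).
Check: Δs_k = (-k**3 + k**2 + 2)*factorial(k). ✓

Yes. s_k = - k \left(k - 3\right) k!.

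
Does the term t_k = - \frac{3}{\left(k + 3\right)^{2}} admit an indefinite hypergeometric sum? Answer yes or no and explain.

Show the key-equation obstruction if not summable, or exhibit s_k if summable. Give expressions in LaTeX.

Step 1: r(k) = (k + 3)**2/(k + 4)**2.
Take A(k)=k**2 + 6*k + 9, B(k)=k**2 + 8*k + 16, C(k)=1.
Key eq: (k**2 + 6*k + 9)·f(k+1) = (k**2 + 6*k + 9)·f(k) + (1).
From deg A=2, deg B=2, deg C=0: d=0.
Generic f = c0 gives residual -1; -1 = 0 cannot hold, so t_k is not Gosper-summable.

No — t_k has no hypergeometric antidifference.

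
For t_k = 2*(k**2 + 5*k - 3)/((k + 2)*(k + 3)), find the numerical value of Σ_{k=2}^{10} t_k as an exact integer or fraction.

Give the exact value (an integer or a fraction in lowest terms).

Ratio r(k) = (k + 2)*(5*k + (k + 1)**2 + 2)/((k + 4)*(k**2 + 5*k - 3)).
Normal form (A,B,C) = (k + 2, k + 4, k**2 + 5*k - 3).
Set up (k + 2)·f(k+1) − (k + 3)·f(k) − (k**2 + 5*k - 3) = 0.
Bound: deg f ≤ 2.
A polynomial solution: f(k) = k*(2*k - 5)/2.
Certificate R = B(k−1)f/C = k*(k + 3)*(2*k - 5)/(2*(k**2 + 5*k - 3)) gives s_k = k*(2*k - 5)/(k + 2).
Verify: 2*(k**2 + 5*k - 3)/(k**2 + 5*k + 6) matches t_k.
Sum = s_(11) − s_(2); s_(11) = 187/13, s_(2) = -1/2 ⇒ 387/26.

Σ = 387/26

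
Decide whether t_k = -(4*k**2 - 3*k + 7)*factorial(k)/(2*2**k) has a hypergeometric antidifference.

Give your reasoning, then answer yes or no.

t_(k+1)/t_k = (k + 1)*(-3*k + 4*(k + 1)**2 + 4)/(2*(4*k**2 - 3*k + 7)).
A = k/2 + 1/2, B = 1, C = k**2 - 3*k/4 + 7/4.
Need (k/2 + 1/2)·f(k+1) − (1)·f(k) = k**2 - 3*k/4 + 7/4.
Bound: deg f ≤ 1.
A polynomial solution: f(k) = (4*k - 3)/2.
Then R = B(k−1)f/C = 2*(4*k - 3)/(4*k**2 - 3*k + 7), so s_k = R(k)·t_k = -(4*k - 3)*factorial(k)/2**k.
Check: Δs_k = -(4*k**2 - 3*k + 7)*factorial(k)/(2*2**k). ✓

Yes. s_k = -(4*k - 3)*factorial(k)/2**k.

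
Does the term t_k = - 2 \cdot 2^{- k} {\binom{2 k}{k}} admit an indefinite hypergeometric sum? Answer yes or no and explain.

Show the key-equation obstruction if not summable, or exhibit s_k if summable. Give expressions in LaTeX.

No. Not Gosper-summable.

r(k) = (2*k + 1)/(k + 1) after simplifying.
Factor: A=2*k + 1; B=k + 1; C=1.
Need (2*k + 1)·f(k+1) − (k)·f(k) = 1.
Bound: deg f ≤ -1.
d = -1 < 0 ⇒ no nonzero polynomial f; not summable.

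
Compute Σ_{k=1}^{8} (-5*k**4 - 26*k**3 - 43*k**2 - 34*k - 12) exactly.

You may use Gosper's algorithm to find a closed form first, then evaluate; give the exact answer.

Σ = -87648

t_(k+1)/t_k = (5*k**4 + 46*k**3 + 151*k**2 + 218*k + 120)/(5*k**4 + 26*k**3 + 43*k**2 + 34*k + 12).
Take A(k)=1, B(k)=1, C(k)=k**4 + 26*k**3/5 + 43*k**2/5 + 34*k/5 + 12/5.
f must satisfy (1)·f(k+1) − (1)·f(k) = k**4 + 26*k**3/5 + 43*k**2/5 + 34*k/5 + 12/5.
Bound: deg f ≤ 5.
Coefficient equations give f(k) = k*(k + 1)*(k**3 + 3*k**2 + 2)/5.
So s_k = (B(k−1)f/C)·t_k = (k*(k**3 + 3*k**2 + 2)/((k + 3)*(5*k**2 + 6*k + 4)))·t_k = k*(-k**4 - 4*k**3 - 3*k**2 - 2*k - 2).
Check: Δs_k = -5*k**4 - 26*k**3 - 43*k**2 - 34*k - 12. ✓
Evaluate s at k=9 and k=1: -87660 and -12; difference -87648.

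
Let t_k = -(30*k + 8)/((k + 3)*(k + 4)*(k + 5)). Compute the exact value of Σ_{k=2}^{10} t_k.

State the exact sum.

Σ = -64/35

Step 1: r(k) = (k + 3)*(15*k + 19)/((k + 6)*(15*k + 4)).
Normal form (A,B,C) = (k + 3, k + 6, k + 4/15).
Need (k + 3)·f(k+1) − (k + 5)·f(k) = k + 4/15.
Bound: deg f ≤ 2.
A polynomial solution: f(k) = k*(49*k - 17)/360.
Get s_k = R·t_k = -k*(49*k - 17)/(12*(k + 3)*(k + 4)) with R(k) = B(k−1)f(k)/C(k) = k*(k + 5)*(49*k - 17)/(24*(15*k + 4)).
s_(k+1) − s_k = 2*(-15*k - 4)/(k**3 + 12*k**2 + 47*k + 60) = t_k.
Evaluate s at k=11 and k=2: -319/140 and -9/20; difference -64/35.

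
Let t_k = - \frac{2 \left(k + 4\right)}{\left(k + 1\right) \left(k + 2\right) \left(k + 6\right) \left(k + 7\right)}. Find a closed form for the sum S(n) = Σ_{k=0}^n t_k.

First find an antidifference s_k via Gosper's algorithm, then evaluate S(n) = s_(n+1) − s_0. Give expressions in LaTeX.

Compute t_(k+1)/t_k: get (k + 1)*(k + 5)*(k + 6)/((k + 3)*(k + 4)*(k + 8)).
A = k + 1, B = k + 8, C = k**4 + 16*k**3 + 95*k**2 + 248*k + 240.
Key eq: (k + 1)·f(k+1) = (k + 7)·f(k) + (k**4 + 16*k**3 + 95*k**2 + 248*k + 240).
d = 6 from the (1,1,4) case.
A polynomial solution: f(k) = k*(k + 2)*(k + 3)*(k + 4)*(k + 5)*(k + 7)/12.
R(k) = B(k−1)·f(k)/C(k) = k*(k + 2)*(k + 7)**2/(12*(k + 4)); s_k = R·t_k = k*(-k - 7)/(6*(k**2 + 7*k + 6)).
s_(k+1) − s_k = 2*(-k - 4)/(k**4 + 16*k**3 + 83*k**2 + 152*k + 84) = t_k.
Σ_(k=0)^n t_k = s_(n+1) − s_(0) = ((-n**2 - 9*n - 8)/(6*(n**2 + 9*n + 14))) − (0), i.e. (-n**2 - 9*n - 8)/(6*(n**2 + 9*n + 14)).

S(n) = \frac{- n^{2} - 9 n - 8}{6 \left(n^{2} + 9 n + 14\right)}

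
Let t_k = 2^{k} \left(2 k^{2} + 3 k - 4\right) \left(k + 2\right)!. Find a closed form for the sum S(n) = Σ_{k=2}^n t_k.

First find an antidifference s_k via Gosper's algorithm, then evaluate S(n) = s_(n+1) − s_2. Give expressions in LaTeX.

S(n) = 2^{n + 1} \left(n - 1\right) \left(n + 3\right)!

The ratio is 2*(2*k**3 + 13*k**2 + 22*k + 3)/(2*k**2 + 3*k - 4).
Take A(k)=2*k + 6, B(k)=1, C(k)=k**2 + 3*k/2 - 2.
Set up (2*k + 6)·f(k+1) − (1)·f(k) − (k**2 + 3*k/2 - 2) = 0.
Bound: deg f ≤ 1.
A polynomial solution: f(k) = (k - 2)/2.
Then R = B(k−1)f/C = (k - 2)/(2*k**2 + 3*k - 4), so s_k = R(k)·t_k = 2**k*(k - 2)*factorial(k + 2).
Δs = 2**k*(2*k**2 + 3*k - 4)*factorial(k + 2), as required.
Telescope: S(n) = s_(n+1) − s_(2) = 2**(n + 1)*(n - 1)*factorial(n + 3) − (0) = 2**(n + 1)*(n - 1)*factorial(n + 3).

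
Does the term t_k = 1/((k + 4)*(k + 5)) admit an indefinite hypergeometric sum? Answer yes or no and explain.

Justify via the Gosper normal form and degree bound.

Step 1: r(k) = (k + 4)/(k + 6).
Take A(k)=k + 4, B(k)=k + 6, C(k)=1.
Solve (k + 4)·f(k+1) − (k + 5)·f(k) = 1.
Degrees (1,1,0) ⇒ d ≤ 1.
Solving with deg f ≤ 1: f(k) = k/4.
So s_k = (B(k−1)f/C)·t_k = (k*(k + 5)/4)·t_k = k/(4*(k + 4)).
Verify: 1/(k**2 + 9*k + 20) matches t_k.

Yes. s_k = k/(4*(k + 4)).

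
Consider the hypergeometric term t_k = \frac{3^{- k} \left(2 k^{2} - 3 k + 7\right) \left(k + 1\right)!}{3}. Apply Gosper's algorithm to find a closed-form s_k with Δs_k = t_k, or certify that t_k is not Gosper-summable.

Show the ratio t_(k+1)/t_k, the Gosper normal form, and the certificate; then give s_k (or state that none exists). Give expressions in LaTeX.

t_(k+1)/t_k = (k + 2)*(-3*k + 2*(k + 1)**2 + 4)/(3*(2*k**2 - 3*k + 7)).
So A=k/3 + 2/3 and B=1, with C=k**2 - 3*k/2 + 7/2.
Need (k/3 + 2/3)·f(k+1) − (1)·f(k) = k**2 - 3*k/2 + 7/2.
d = 1 from the (1,0,2) case.
A polynomial solution: f(k) = 3*(2*k - 3)/2.
Then R = B(k−1)f/C = 3*(2*k - 3)/(2*k**2 - 3*k + 7), so s_k = R(k)·t_k = (2*k - 3)*factorial(k + 1)/3**k.
s_(k+1) − s_k = (2*k**2 - 3*k + 7)*factorial(k + 1)/(3*3**k) = t_k.

s_k = 3^{- k} \left(2 k - 3\right) \left(k + 1\right)!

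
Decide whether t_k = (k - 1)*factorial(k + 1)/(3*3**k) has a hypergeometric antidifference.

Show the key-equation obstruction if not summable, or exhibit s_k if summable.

Yes. s_k = factorial(k + 1)/3**k.

The ratio is k*(k + 2)/(3*(k - 1)).
Take A(k)=k/3 + 2/3, B(k)=1, C(k)=k - 1.
Solve (k/3 + 2/3)·f(k+1) − (1)·f(k) = k - 1.
Bound: deg f ≤ 0.
A polynomial solution: f(k) = 3.
Get s_k = R·t_k = factorial(k + 1)/3**k with R(k) = B(k−1)f(k)/C(k) = 3/(k - 1).
s_(k+1) − s_k = (k - 1)*factorial(k + 1)/(3*3**k) = t_k.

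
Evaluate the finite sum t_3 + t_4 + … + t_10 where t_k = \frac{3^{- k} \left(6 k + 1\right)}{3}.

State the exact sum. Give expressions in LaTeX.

The ratio is (6*k + 7)/(3*(6*k + 1)).
A = 1/3, B = 1, C = k + 1/6.
Key eq: (1/3)·f(k+1) = (1)·f(k) + (k + 1/6).
d = 1 from the (0,0,1) case.
A polynomial solution: f(k) = -(3*k + 2)/2.
Then R = B(k−1)f/C = -3*(3*k + 2)/(6*k + 1), so s_k = R(k)·t_k = (-3*k - 2)/3**k.
Verify: (6*k + 1)/(3*3**k) matches t_k.
Telescoping: Σ = s_(11) − s_(3) = -35/177147 − (-11/27) = 72136/177147.

Σ = 72136/177147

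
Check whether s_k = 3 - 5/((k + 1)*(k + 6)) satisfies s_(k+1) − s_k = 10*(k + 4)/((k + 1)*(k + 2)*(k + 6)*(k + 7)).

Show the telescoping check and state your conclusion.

Valid: the claim telescopes to t_k.

s_(k+1) = 3 - 5/((k + 2)*(k + 7))
s_(k+1) − s_k = 10*(k + 4)/(k**4 + 16*k**3 + 83*k**2 + 152*k + 84)
(s_(k+1) − s_k) − t_k = 0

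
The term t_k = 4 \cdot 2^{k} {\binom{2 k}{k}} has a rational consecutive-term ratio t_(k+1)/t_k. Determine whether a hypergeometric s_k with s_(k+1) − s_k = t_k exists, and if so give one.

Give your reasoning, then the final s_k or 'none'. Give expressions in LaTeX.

Step 1: r(k) = 4*(2*k + 1)/(k + 1).
Normal form (A,B,C) = (8*k + 4, k + 1, 1).
Key eq: (8*k + 4)·f(k+1) = (k)·f(k) + (1).
From deg A=1, deg B=1, deg C=0: d=-1.
Negative degree bound (-1): no f exists, t_k not Gosper-summable.

none (Gosper's algorithm certifies no s_k)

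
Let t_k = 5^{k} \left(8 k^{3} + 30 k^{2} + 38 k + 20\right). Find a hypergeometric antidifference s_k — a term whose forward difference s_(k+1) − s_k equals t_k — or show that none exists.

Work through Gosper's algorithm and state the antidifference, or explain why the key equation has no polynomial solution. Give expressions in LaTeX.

s_k = 2 \cdot 5^{k} k \left(k^{2} + 1\right)

r(k) = 5*(4*k**3 + 27*k**2 + 61*k + 48)/(4*k**3 + 15*k**2 + 19*k + 10) after simplifying.
Gosper form: A/B · C(k+1)/C(k) with A=5, B=1, C=k**3 + 15*k**2/4 + 19*k/4 + 5/2.
f must satisfy (5)·f(k+1) − (1)·f(k) = k**3 + 15*k**2/4 + 19*k/4 + 5/2.
Bound: deg f ≤ 3.
Coefficient equations give f(k) = k*(k**2 + 1)/4.
Certificate R = B(k−1)f/C = k*(k**2 + 1)/((k + 2)*(4*k**2 + 7*k + 5)) gives s_k = 2*5**k*k*(k**2 + 1).
s_(k+1) − s_k = 5**k*(8*k**3 + 30*k**2 + 38*k + 20) = t_k.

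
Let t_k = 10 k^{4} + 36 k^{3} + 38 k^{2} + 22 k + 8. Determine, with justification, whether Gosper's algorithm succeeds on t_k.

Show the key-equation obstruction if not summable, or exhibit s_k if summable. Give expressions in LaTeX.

Yes. s_k = k \left(2 k^{4} + 4 k^{3} - 2 k^{2} + k + 3\right).

The ratio is (5*k**4 + 38*k**3 + 103*k**2 + 123*k + 57)/(5*k**4 + 18*k**3 + 19*k**2 + 11*k + 4).
Normal form (A,B,C) = (1, 1, k**4 + 18*k**3/5 + 19*k**2/5 + 11*k/5 + 4/5).
Need (1)·f(k+1) − (1)·f(k) = k**4 + 18*k**3/5 + 19*k**2/5 + 11*k/5 + 4/5.
deg f ≤ 5 (via 0,0,4).
Coefficient equations give f(k) = k*(2*k**4 + 4*k**3 - 2*k**2 + k + 3)/10.
Then R = B(k−1)f/C = k*(2*k**4 + 4*k**3 - 2*k**2 + k + 3)/(2*(5*k**4 + 18*k**3 + 19*k**2 + 11*k + 4)), so s_k = R(k)·t_k = k*(2*k**4 + 4*k**3 - 2*k**2 + k + 3).
Check: Δs_k = 10*k**4 + 36*k**3 + 38*k**2 + 22*k + 8. ✓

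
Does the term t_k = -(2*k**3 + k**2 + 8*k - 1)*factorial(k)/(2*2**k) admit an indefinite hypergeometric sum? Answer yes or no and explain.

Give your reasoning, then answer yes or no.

r(k) = (k + 1)*(8*k + 2*(k + 1)**3 + (k + 1)**2 + 7)/(2*(2*k**3 + k**2 + 8*k - 1)) after simplifying.
Normal form (A,B,C) = (k/2 + 1/2, 1, k**3 + k**2/2 + 4*k - 1/2).
Key eq: (k/2 + 1/2)·f(k+1) = (1)·f(k) + (k**3 + k**2/2 + 4*k - 1/2).
deg f ≤ 2 (via 1,0,3).
Solve for f: f(k) = 2*k**2 - k + 2 (degree 2 ≤ 2).
Then R = B(k−1)f/C = 2*(2*k**2 - k + 2)/(2*k**3 + k**2 + 8*k - 1), so s_k = R(k)·t_k = -(2*k**2 - k + 2)*factorial(k)/2**k.
Δs = -(2*k**3 + k**2 + 8*k - 1)*factorial(k)/(2*2**k), as required.

Yes. s_k = -(2*k**2 - k + 2)*factorial(k)/2**k.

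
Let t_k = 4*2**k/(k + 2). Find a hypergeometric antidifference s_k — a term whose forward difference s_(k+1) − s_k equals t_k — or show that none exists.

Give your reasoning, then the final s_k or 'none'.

Ratio r(k) = 2*(k + 2)/(k + 3).
Normal form (A,B,C) = (2*k + 4, k + 3, 1).
Solve (2*k + 4)·f(k+1) − (k + 2)·f(k) = 1.
From deg A=1, deg B=1, deg C=0: d=-1.
Bound -1 < 0, so the key equation has no polynomial solution.

not Gosper-summable; s_k does not exist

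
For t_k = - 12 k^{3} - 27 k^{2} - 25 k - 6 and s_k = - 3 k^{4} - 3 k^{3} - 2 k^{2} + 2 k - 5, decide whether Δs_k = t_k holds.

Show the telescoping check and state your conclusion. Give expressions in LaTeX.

Valid — Δs_k = t_k.

s_(k+1) = -3*k**4 - 15*k**3 - 29*k**2 - 23*k - 11
s_(k+1) − s_k = -12*k**3 - 27*k**2 - 25*k - 6
(s_(k+1) − s_k) − t_k = 0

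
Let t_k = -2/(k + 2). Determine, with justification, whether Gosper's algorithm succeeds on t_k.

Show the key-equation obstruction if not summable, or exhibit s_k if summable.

Ratio r(k) = (k + 2)/(k + 3).
Factor: A=k + 2; B=k + 3; C=1.
Key eq: (k + 2)·f(k+1) = (k + 2)·f(k) + (1).
deg f ≤ 0 (via 1,1,0).
f = c0 ⇒ A·f(k+1) − B(k−1)·f(k) − C = -1. The system {-1 = 0} is inconsistent; no antidifference.

No. Not Gosper-summable.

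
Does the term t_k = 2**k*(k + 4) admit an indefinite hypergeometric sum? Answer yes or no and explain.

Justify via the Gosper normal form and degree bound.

Compute t_(k+1)/t_k: get 2*(k + 5)/(k + 4).
A = 2, B = 1, C = k + 4.
Set up (2)·f(k+1) − (1)·f(k) − (k + 4) = 0.
Degrees (0,0,1) ⇒ d ≤ 1.
Solving with deg f ≤ 1: f(k) = k + 2.
R(k) = B(k−1)·f(k)/C(k) = (k + 2)/(k + 4); s_k = R·t_k = 2**k*(k + 2).
Verify: 2**k*(k + 4) matches t_k.

Yes. s_k = 2**k*(k + 2).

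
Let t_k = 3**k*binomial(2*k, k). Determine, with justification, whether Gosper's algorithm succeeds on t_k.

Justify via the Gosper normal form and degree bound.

The ratio is 6*(2*k + 1)/(k + 1).
Gosper form: A/B · C(k+1)/C(k) with A=12*k + 6, B=k + 1, C=1.
Set up (12*k + 6)·f(k+1) − (k)·f(k) − (1) = 0.
d = -1 from the (1,1,0) case.
deg f ≤ -1 is impossible — no certificate.

No; the degree bound rules out any f.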